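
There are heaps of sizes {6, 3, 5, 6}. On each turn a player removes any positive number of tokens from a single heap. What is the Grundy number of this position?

Bitwise XOR of the heap sizes:
  110  (6)
  011  (3)
  101  (5)
  110  (6)
  ---
  110  (6)

6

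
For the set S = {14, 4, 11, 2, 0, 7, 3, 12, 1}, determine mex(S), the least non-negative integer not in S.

The values 0, 1, 2, 3, 4 are all present; 5 is the first non-negative integer missing from the set.

5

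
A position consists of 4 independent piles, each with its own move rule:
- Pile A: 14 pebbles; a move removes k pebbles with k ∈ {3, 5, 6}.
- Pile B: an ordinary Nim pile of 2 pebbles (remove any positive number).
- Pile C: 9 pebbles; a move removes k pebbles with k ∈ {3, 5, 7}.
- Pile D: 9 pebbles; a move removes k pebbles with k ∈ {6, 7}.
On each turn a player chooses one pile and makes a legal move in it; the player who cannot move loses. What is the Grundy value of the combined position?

1

Build the Grundy sequence for pile A with g(k) = mex{g(k−s) : s ∈ {3, 5, 6}, s ≤ k}:
g(0) = mex{} = 0
g(1) = mex{} = 0
g(2) = mex{} = 0
g(3) = mex{0} = 1
g(4) = mex{0} = 1
g(5) = mex{0} = 1
g(6) = mex{0,1} = 2
g(7) = mex{0,1} = 2
g(8) = mex{0,1} = 2
g(9) = mex{1,2} = 0
g(10) = mex{1,2} = 0
g(11) = mex{1,2} = 0
g(12) = mex{0,2} = 1
g(13) = mex{0,2} = 1
g(14) = mex{0,2} = 1
So g(14) = 1.
Pile B is a plain Nim pile of size 2, so its Grundy value is 2.
Build the Grundy sequence for pile C with g(k) = mex{g(k−s) : s ∈ {3, 5, 7}, s ≤ k}:
k:     0  1  2  3  4  5  6  7  8  9
g(k):  0  0  0  1  1  1  2  2  2  3
So g(9) = 3.
Build the Grundy sequence for pile D with g(k) = mex{g(k−s) : s ∈ {6, 7}, s ≤ k}:
g(0) = mex{} = 0
g(1) = mex{} = 0
g(2) = mex{} = 0
g(3) = mex{} = 0
g(4) = mex{} = 0
g(5) = mex{} = 0
g(6) = mex{0} = 1
g(7) = mex{0} = 1
g(8) = mex{0} = 1
g(9) = mex{0} = 1
So g(9) = 1.
By the Sprague-Grundy theorem, the Grundy value of a sum of independent games is the XOR of the component values.
Combined value = 1 ⊕ 2 ⊕ 3 ⊕ 1 = 1.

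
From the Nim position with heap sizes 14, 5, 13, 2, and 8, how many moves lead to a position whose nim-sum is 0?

3

Compute the nim-sum pairwise:
14 ⊕ 5 = 11
11 ⊕ 13 = 6
6 ⊕ 2 = 4
4 ⊕ 8 = 12
The overall nim-sum is X = 12. A heap of size p has a winning move iff p XOR X < p (reduce it to p XOR X).
  14: 14 XOR 12 = 2 < 14 — winning move (to 2).
  5: 5 XOR 12 = 9 ≥ 5 — no move.
  13: 13 XOR 12 = 1 < 13 — winning move (to 1).
  2: 2 XOR 12 = 14 ≥ 2 — no move.
  8: 8 XOR 12 = 4 < 8 — winning move (to 4).
That gives 3 winning moves.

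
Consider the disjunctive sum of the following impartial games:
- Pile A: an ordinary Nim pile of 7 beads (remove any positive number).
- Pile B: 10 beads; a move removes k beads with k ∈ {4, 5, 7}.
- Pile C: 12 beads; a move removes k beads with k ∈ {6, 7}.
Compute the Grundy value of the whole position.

Pile A is a plain Nim pile of size 7, so its Grundy value is 7.
Build the Grundy sequence for pile B with g(k) = mex{g(k−s) : s ∈ {4, 5, 7}, s ≤ k}:
g(0) = mex{} = 0
g(1) = mex{} = 0
g(2) = mex{} = 0
g(3) = mex{} = 0
g(4) = mex{0} = 1
g(5) = mex{0} = 1
g(6) = mex{0} = 1
g(7) = mex{0} = 1
g(8) = mex{0,1} = 2
g(9) = mex{0,1} = 2
g(10) = mex{0,1} = 2
So g(10) = 2.
Build the Grundy sequence for pile C with g(k) = mex{g(k−s) : s ∈ {6, 7}, s ≤ k}:
g(0) = mex{} = 0
g(1) = mex{} = 0
g(2) = mex{} = 0
g(3) = mex{} = 0
g(4) = mex{} = 0
g(5) = mex{} = 0
g(6) = mex{0} = 1
g(7) = mex{0} = 1
g(8) = mex{0} = 1
g(9) = mex{0} = 1
g(10) = mex{0} = 1
g(11) = mex{0} = 1
g(12) = mex{0,1} = 2
So g(12) = 2.
By the Sprague-Grundy theorem, the Grundy value of a sum of independent games is the XOR of the component values.
Combined value = 7 XOR 2 XOR 2 = 7.

7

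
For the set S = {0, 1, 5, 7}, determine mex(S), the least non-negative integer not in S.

2

The values 0, 1 are all present; 2 is the first non-negative integer missing from the set.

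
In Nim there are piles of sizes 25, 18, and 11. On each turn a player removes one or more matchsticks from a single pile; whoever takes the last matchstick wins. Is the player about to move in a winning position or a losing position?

Losing position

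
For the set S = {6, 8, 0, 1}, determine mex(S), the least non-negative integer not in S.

The values 0, 1 are all present; 2 is the first non-negative integer missing from the set.

2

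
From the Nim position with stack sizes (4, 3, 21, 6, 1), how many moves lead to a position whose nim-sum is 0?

1

Compute the nim-sum pairwise:
4 XOR 3 = 7
7 XOR 21 = 18
18 XOR 6 = 20
20 XOR 1 = 21
The overall nim-sum is X = 21. A stack of size p has a winning move iff p XOR X < p (reduce it to p XOR X).
  4: 4 XOR 21 = 17 ≥ 4 — no move.
  3: 3 XOR 21 = 22 ≥ 3 — no move.
  21: 21 XOR 21 = 0 < 21 — winning move (to 0).
  6: 6 XOR 21 = 19 ≥ 6 — no move.
  1: 1 XOR 21 = 20 ≥ 1 — no move.
That gives 1 winning move.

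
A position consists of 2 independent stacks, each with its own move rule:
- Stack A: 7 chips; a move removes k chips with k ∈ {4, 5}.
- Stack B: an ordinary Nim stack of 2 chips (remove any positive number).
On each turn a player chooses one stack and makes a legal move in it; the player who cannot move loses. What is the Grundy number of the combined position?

Grundy values for stack A (subtraction set {4, 5}):
g(0) = mex{} = 0
g(1) = mex{} = 0
g(2) = mex{} = 0
g(3) = mex{} = 0
g(4) = mex{0} = 1
g(5) = mex{0} = 1
g(6) = mex{0} = 1
g(7) = mex{0} = 1
So g(7) = 1.
Stack B is a plain Nim stack of size 2, so its Grundy value is 2.
The value of a disjunctive sum is the nim-sum of the parts.
Combined value = 1 XOR 2 = 3.

3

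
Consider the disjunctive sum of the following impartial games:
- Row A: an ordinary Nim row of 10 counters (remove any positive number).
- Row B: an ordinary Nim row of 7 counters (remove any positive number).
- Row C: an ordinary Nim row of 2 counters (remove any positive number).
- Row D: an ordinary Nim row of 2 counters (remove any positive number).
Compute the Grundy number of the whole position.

Row A is a plain Nim row of size 10, so its Grundy value is 10.
Row B is a plain Nim row of size 7, so its Grundy value is 7.
Row C is a plain Nim row of size 2, so its Grundy value is 2.
Row D is a plain Nim row of size 2, so its Grundy value is 2.
The value of a disjunctive sum is the nim-sum of the parts.
Combined value = 10 ⊕ 7 ⊕ 2 ⊕ 2 = 13.

13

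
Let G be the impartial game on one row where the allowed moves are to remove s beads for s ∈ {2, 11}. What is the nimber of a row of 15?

1

Compute g(0), g(1), … for moves {2, 11}:
k:     0  1  2  3  4  5  6  7  8  9 10 11 12 13 14 15
g(k):  0  0  1  1  0  0  1  1  0  0  1  1  2  0  0  1
So g(15) = 1.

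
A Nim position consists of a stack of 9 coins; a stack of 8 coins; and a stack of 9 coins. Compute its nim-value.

Write each in binary and XOR column by column:
  1001  (9)
  1000  (8)
  1001  (9)
  ----
  1000  (8)

8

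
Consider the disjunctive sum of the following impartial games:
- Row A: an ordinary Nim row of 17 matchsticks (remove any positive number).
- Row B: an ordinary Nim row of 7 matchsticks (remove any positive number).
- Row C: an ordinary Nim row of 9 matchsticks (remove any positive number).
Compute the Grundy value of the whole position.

31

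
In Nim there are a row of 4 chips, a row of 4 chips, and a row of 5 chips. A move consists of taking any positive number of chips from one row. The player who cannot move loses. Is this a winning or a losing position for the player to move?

Winning position

Nim-sum: 4 ⊕ 4 ⊕ 5 = 5.
The nim-sum is 5 ≠ 0, so this is an N-position: the player to move can win.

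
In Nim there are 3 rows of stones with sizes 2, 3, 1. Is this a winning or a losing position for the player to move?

Compute the nim-sum pairwise:
2 ^ 3 = 1
1 ^ 1 = 0
The nim-sum is 0, so this is a P-position: the player to move is in a losing position under optimal play.

Losing position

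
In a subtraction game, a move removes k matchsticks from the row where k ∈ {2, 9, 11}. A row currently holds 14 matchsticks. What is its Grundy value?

Grundy values for subtraction set {2, 9, 11}:
g(0) = mex{} = 0
g(1) = mex{} = 0
g(2) = mex{0} = 1
g(3) = mex{0} = 1
g(4) = mex{1} = 0
g(5) = mex{1} = 0
g(6) = mex{0} = 1
g(7) = mex{0} = 1
g(8) = mex{1} = 0
g(9) = mex{0,1} = 2
g(10) = mex{0} = 1
g(11) = mex{0,1,2} = 3
g(12) = mex{0,1} = 2
g(13) = mex{0,1,3} = 2
g(14) = mex{0,1,2} = 3
So g(14) = 3.

3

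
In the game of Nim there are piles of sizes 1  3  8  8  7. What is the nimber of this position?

5

Write each in binary and XOR column by column:
  0001  (1)
  0011  (3)
  1000  (8)
  1000  (8)
  0111  (7)
  ----
  0101  (5)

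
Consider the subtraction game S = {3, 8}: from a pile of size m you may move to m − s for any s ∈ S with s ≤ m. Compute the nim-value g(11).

Grundy values for subtraction set {3, 8}:
k:     0  1  2  3  4  5  6  7  8  9 10 11
g(k):  0  0  0  1  1  1  0  0  2  1  1  0
So g(11) = 0.

0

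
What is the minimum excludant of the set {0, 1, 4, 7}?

The values 0, 1 are all present; 2 is the first non-negative integer missing from the set.

2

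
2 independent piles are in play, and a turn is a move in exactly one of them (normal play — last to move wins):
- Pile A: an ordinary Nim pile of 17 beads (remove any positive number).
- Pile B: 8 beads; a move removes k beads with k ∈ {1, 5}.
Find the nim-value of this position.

Pile A is a plain Nim pile of size 17, so its Grundy value is 17.
For pile B, compute g(0), g(1), … with moves {1, 5}:
g(0) = mex{} = 0
g(1) = mex{0} = 1
g(2) = mex{1} = 0
g(3) = mex{0} = 1
g(4) = mex{1} = 0
g(5) = mex{0} = 1
g(6) = mex{1} = 0
g(7) = mex{0} = 1
g(8) = mex{1} = 0
So g(8) = 0.
The value of a disjunctive sum is the nim-sum of the parts.
Combined value = 17 XOR 0 = 17.

17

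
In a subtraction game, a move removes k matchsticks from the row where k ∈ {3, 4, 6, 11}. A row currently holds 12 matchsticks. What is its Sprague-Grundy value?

1

Build the Grundy sequence with g(k) = mex{g(k−s) : s ∈ {3, 4, 6, 11}, s ≤ k}:
g(0) = mex{} = 0
g(1) = mex{} = 0
g(2) = mex{} = 0
g(3) = mex{0} = 1
g(4) = mex{0} = 1
g(5) = mex{0} = 1
g(6) = mex{0,1} = 2
g(7) = mex{0,1} = 2
g(8) = mex{0,1} = 2
g(9) = mex{1,2} = 0
g(10) = mex{1,2} = 0
g(11) = mex{0,1,2} = 3
g(12) = mex{0,2} = 1
So g(12) = 1.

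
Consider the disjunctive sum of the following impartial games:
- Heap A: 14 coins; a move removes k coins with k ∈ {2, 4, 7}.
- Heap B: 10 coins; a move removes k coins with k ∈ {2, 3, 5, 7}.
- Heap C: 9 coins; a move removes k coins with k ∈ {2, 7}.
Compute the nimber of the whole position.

Grundy values for heap A (subtraction set {2, 4, 7}):
k:     0  1  2  3  4  5  6  7  8  9 10 11 12 13 14
g(k):  0  0  1  1  2  2  0  3  1  0  2  1  0  2  1
So g(14) = 1.
Grundy values for heap B (subtraction set {2, 3, 5, 7}):
g(0) = mex{} = 0
g(1) = mex{} = 0
g(2) = mex{0} = 1
g(3) = mex{0} = 1
g(4) = mex{0,1} = 2
g(5) = mex{0,1} = 2
g(6) = mex{0,1,2} = 3
g(7) = mex{0,1,2} = 3
g(8) = mex{0,1,2,3} = 4
g(9) = mex{1,2,3} = 0
g(10) = mex{1,2,3,4} = 0
So g(10) = 0.
For heap C, compute g(0), g(1), … with moves {2, 7}:
k:     0  1  2  3  4  5  6  7  8  9
g(k):  0  0  1  1  0  0  1  1  2  0
So g(9) = 0.
The value of a disjunctive sum is the nim-sum of the parts.
Combined value = 1 ⊕ 0 ⊕ 0 = 1.

1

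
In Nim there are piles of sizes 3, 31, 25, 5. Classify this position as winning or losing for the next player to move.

Losing position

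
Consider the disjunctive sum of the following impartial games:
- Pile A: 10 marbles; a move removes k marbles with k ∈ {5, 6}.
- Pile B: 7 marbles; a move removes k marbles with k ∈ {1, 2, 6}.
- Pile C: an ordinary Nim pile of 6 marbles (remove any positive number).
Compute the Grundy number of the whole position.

Grundy values for pile A (subtraction set {5, 6}):
g(0) = mex{} = 0
g(1) = mex{} = 0
g(2) = mex{} = 0
g(3) = mex{} = 0
g(4) = mex{} = 0
g(5) = mex{0} = 1
g(6) = mex{0} = 1
g(7) = mex{0} = 1
g(8) = mex{0} = 1
g(9) = mex{0} = 1
g(10) = mex{0,1} = 2
So g(10) = 2.
Build the Grundy sequence for pile B with g(k) = mex{g(k−s) : s ∈ {1, 2, 6}, s ≤ k}:
g(0) = mex{} = 0
g(1) = mex{0} = 1
g(2) = mex{0,1} = 2
g(3) = mex{1,2} = 0
g(4) = mex{0,2} = 1
g(5) = mex{0,1} = 2
g(6) = mex{0,1,2} = 3
g(7) = mex{1,2,3} = 0
So g(7) = 0.
Pile C is a plain Nim pile of size 6, so its Grundy value is 6.
The value of a disjunctive sum is the nim-sum of the parts.
Combined value = 2 ⊕ 0 ⊕ 6 = 4.

4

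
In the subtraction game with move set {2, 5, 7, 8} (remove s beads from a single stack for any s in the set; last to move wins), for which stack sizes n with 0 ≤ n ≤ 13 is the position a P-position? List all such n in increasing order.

Compute g(0), g(1), … for moves {2, 5, 7, 8}:
g(0) = mex{} = 0
g(1) = mex{} = 0
g(2) = mex{0} = 1
g(3) = mex{0} = 1
g(4) = mex{1} = 0
g(5) = mex{0,1} = 2
g(6) = mex{0} = 1
g(7) = mex{0,1,2} = 3
g(8) = mex{0,1} = 2
g(9) = mex{0,1,3} = 2
g(10) = mex{1,2} = 0
g(11) = mex{0,1,2} = 3
g(12) = mex{0,2,3} = 1
g(13) = mex{1,2,3} = 0
The P-positions (g = 0) in 0..13 are 0, 1, 4, 10, 13.

0, 1, 4, 10, 13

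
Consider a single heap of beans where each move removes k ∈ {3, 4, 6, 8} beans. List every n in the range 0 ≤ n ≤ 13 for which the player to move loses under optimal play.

0, 1, 2, 11, 12, 13

Compute g(0), g(1), … for moves {3, 4, 6, 8}:
g(0) = mex{} = 0
g(1) = mex{} = 0
g(2) = mex{} = 0
g(3) = mex{0} = 1
g(4) = mex{0} = 1
g(5) = mex{0} = 1
g(6) = mex{0,1} = 2
g(7) = mex{0,1} = 2
g(8) = mex{0,1} = 2
g(9) = mex{0,1,2} = 3
g(10) = mex{0,1,2} = 3
g(11) = mex{1,2} = 0
g(12) = mex{1,2,3} = 0
g(13) = mex{1,2,3} = 0
The P-positions (g = 0) in 0..13 are 0, 1, 2, 11, 12, 13.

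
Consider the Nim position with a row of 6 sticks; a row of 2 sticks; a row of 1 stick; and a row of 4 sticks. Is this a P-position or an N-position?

Compute the nim-sum pairwise:
6 XOR 2 = 4
4 XOR 1 = 5
5 XOR 4 = 1
The nim-sum is 1 ≠ 0, so this is an N-position: the player to move can win.

N-position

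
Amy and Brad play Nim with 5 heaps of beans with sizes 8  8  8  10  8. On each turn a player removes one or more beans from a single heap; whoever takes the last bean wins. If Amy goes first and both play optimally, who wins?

Amy wins

Compute the nim-sum pairwise:
8 XOR 8 = 0
0 XOR 8 = 8
8 XOR 10 = 2
2 XOR 8 = 10
The nim-sum is 10 ≠ 0, so this is an N-position: the player to move can win; Amy has a winning move.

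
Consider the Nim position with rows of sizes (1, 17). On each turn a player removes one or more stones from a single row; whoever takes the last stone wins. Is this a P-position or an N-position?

N-position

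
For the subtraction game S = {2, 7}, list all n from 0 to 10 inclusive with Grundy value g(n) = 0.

0, 1, 4, 5, 9, 10

Build the Grundy sequence with g(k) = mex{g(k−s) : s ∈ {2, 7}, s ≤ k}:
k:     0  1  2  3  4  5  6  7  8  9 10
g(k):  0  0  1  1  0  0  1  1  2  0  0
The P-positions (g = 0) in 0..10 are 0, 1, 4, 5, 9, 10.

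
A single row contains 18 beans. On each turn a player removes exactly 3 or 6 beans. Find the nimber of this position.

0

Grundy values for subtraction set {3, 6}:
k:     0  1  2  3  4  5  6  7  8  9 10 11 12 13 14 15 16 17 18
g(k):  0  0  0  1  1  1  2  2  2  0  0  0  1  1  1  2  2  2  0
So g(18) = 0.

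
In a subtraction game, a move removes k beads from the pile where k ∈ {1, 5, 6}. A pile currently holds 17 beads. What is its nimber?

Grundy values for subtraction set {1, 5, 6}:
k:     0  1  2  3  4  5  6  7  8  9 10 11 12 13 14 15 16 17
g(k):  0  1  0  1  0  1  2  3  2  3  2  0  1  0  1  0  1  2
So g(17) = 2.

2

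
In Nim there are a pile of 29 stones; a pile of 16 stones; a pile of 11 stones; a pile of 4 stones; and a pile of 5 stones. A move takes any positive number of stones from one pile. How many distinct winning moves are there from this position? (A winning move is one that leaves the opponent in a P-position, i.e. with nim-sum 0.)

Nim-sum: 29 XOR 16 XOR 11 XOR 4 XOR 5 = 7.
The overall nim-sum is X = 7. A pile of size p has a winning move iff p XOR X < p (reduce it to p XOR X).
  29: 29 XOR 7 = 26 < 29 — winning move (to 26).
  16: 16 XOR 7 = 23 ≥ 16 — no move.
  11: 11 XOR 7 = 12 ≥ 11 — no move.
  4: 4 XOR 7 = 3 < 4 — winning move (to 3).
  5: 5 XOR 7 = 2 < 5 — winning move (to 2).
That gives 3 winning moves.

3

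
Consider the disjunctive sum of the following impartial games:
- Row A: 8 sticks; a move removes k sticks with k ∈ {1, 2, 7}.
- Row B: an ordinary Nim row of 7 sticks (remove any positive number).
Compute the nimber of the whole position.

5

Build the Grundy sequence for row A with g(k) = mex{g(k−s) : s ∈ {1, 2, 7}, s ≤ k}:
k:     0  1  2  3  4  5  6  7  8
g(k):  0  1  2  0  1  2  0  1  2
So g(8) = 2.
Row B is a plain Nim row of size 7, so its Grundy value is 7.
The value of a disjunctive sum is the nim-sum of the parts.
Combined value = 2 ⊕ 7 = 5.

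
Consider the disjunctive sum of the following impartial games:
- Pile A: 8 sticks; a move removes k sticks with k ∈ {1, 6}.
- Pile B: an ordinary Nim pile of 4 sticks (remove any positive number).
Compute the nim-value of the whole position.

Build the Grundy sequence for pile A with g(k) = mex{g(k−s) : s ∈ {1, 6}, s ≤ k}:
k:     0  1  2  3  4  5  6  7  8
g(k):  0  1  0  1  0  1  2  0  1
So g(8) = 1.
Pile B is a plain Nim pile of size 4, so its Grundy value is 4.
The value of a disjunctive sum is the nim-sum of the parts.
Combined value = 1 ⊕ 4 = 5.

5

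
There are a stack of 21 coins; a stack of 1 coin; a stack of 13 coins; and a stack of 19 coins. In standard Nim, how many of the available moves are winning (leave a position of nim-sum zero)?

1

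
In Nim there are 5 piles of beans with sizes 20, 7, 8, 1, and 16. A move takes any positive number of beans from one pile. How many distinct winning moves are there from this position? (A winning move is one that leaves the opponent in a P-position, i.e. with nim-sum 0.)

1

In binary:
  10100  (20)
  00111  (7)
  01000  (8)
  00001  (1)
  10000  (16)
  -----
  01010  (10)
The overall nim-sum is X = 10. A pile of size p has a winning move iff p XOR X < p (reduce it to p XOR X).
  20: 20 XOR 10 = 30 ≥ 20 — no move.
  7: 7 XOR 10 = 13 ≥ 7 — no move.
  8: 8 XOR 10 = 2 < 8 — winning move (to 2).
  1: 1 XOR 10 = 11 ≥ 1 — no move.
  16: 16 XOR 10 = 26 ≥ 16 — no move.
That gives 1 winning move.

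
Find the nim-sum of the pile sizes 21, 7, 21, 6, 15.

14

Nim-sum: 21 ^ 7 ^ 21 ^ 6 ^ 15 = 14.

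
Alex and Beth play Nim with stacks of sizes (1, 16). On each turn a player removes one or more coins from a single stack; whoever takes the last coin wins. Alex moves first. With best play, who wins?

Alex wins

Compute the nim-sum pairwise:
1 ^ 16 = 17
The nim-sum is 17 ≠ 0, so this is an N-position: the player to move can win; Alex has a winning move.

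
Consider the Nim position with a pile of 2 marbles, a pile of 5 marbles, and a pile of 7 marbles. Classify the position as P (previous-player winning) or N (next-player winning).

P-position

In binary:
  010  (2)
  101  (5)
  111  (7)
  ---
  000  (0)
The nim-sum is 0, so this is a P-position: the player to move is in a losing position under optimal play.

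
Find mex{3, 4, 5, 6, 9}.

0 is not in the set, so the mex is 0.

0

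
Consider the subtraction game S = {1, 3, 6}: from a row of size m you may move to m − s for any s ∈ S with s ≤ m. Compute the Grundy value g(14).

1

Grundy values for subtraction set {1, 3, 6}:
g(0) = mex{} = 0
g(1) = mex{0} = 1
g(2) = mex{1} = 0
g(3) = mex{0} = 1
g(4) = mex{1} = 0
g(5) = mex{0} = 1
g(6) = mex{0,1} = 2
g(7) = mex{0,1,2} = 3
g(8) = mex{0,1,3} = 2
g(9) = mex{1,2} = 0
g(10) = mex{0,3} = 1
g(11) = mex{1,2} = 0
g(12) = mex{0,2} = 1
g(13) = mex{1,3} = 0
g(14) = mex{0,2} = 1
So g(14) = 1.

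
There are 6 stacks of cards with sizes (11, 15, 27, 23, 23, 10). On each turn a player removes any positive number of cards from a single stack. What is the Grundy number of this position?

21

Nim-sum: 11 ⊕ 15 ⊕ 27 ⊕ 23 ⊕ 23 ⊕ 10 = 21.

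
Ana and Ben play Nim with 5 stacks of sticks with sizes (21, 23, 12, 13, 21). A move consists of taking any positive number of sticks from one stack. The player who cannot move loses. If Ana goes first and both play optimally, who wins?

Ana wins

Compute the nim-sum pairwise:
21 ⊕ 23 = 2
2 ⊕ 12 = 14
14 ⊕ 13 = 3
3 ⊕ 21 = 22
The nim-sum is 22 ≠ 0, so this is an N-position: the player to move can win; Ana has a winning move.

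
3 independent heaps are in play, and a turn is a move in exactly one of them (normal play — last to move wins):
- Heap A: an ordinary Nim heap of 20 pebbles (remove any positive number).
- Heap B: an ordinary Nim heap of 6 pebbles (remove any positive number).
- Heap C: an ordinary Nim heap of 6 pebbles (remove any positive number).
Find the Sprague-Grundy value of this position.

Heap A is a plain Nim heap of size 20, so its Grundy value is 20.
Heap B is a plain Nim heap of size 6, so its Grundy value is 6.
Heap C is a plain Nim heap of size 6, so its Grundy value is 6.
The value of a disjunctive sum is the nim-sum of the parts.
Combined value = 20 XOR 6 XOR 6 = 20.

20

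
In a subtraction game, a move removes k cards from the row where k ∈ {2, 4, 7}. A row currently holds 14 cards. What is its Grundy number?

Build the Grundy sequence with g(k) = mex{g(k−s) : s ∈ {2, 4, 7}, s ≤ k}:
k:     0  1  2  3  4  5  6  7  8  9 10 11 12 13 14
g(k):  0  0  1  1  2  2  0  3  1  0  2  1  0  2  1
So g(14) = 1.

1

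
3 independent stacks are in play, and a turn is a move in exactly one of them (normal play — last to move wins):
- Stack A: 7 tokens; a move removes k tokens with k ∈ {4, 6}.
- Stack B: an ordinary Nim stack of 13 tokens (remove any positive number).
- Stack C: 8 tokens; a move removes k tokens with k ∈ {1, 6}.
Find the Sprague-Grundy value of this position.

13

Build the Grundy sequence for stack A with g(k) = mex{g(k−s) : s ∈ {4, 6}, s ≤ k}:
g(0) = mex{} = 0
g(1) = mex{} = 0
g(2) = mex{} = 0
g(3) = mex{} = 0
g(4) = mex{0} = 1
g(5) = mex{0} = 1
g(6) = mex{0} = 1
g(7) = mex{0} = 1
So g(7) = 1.
Stack B is a plain Nim stack of size 13, so its Grundy value is 13.
For stack C, compute g(0), g(1), … with moves {1, 6}:
k:     0  1  2  3  4  5  6  7  8
g(k):  0  1  0  1  0  1  2  0  1
So g(8) = 1.
By the Sprague-Grundy theorem, the Grundy value of a sum of independent games is the XOR of the component values.
Combined value = 1 XOR 13 XOR 1 = 13.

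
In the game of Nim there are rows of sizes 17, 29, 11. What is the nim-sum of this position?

7

Compute the nim-sum pairwise:
17 ^ 29 = 12
12 ^ 11 = 7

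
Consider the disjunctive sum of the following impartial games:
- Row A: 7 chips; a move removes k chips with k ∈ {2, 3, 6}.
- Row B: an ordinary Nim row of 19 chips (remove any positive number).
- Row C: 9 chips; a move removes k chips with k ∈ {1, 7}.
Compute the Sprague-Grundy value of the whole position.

Build the Grundy sequence for row A with g(k) = mex{g(k−s) : s ∈ {2, 3, 6}, s ≤ k}:
g(0) = mex{} = 0
g(1) = mex{} = 0
g(2) = mex{0} = 1
g(3) = mex{0} = 1
g(4) = mex{0,1} = 2
g(5) = mex{1} = 0
g(6) = mex{0,1,2} = 3
g(7) = mex{0,2} = 1
So g(7) = 1.
Row B is a plain Nim row of size 19, so its Grundy value is 19.
Build the Grundy sequence for row C with g(k) = mex{g(k−s) : s ∈ {1, 7}, s ≤ k}:
g(0) = mex{} = 0
g(1) = mex{0} = 1
g(2) = mex{1} = 0
g(3) = mex{0} = 1
g(4) = mex{1} = 0
g(5) = mex{0} = 1
g(6) = mex{1} = 0
g(7) = mex{0} = 1
g(8) = mex{1} = 0
g(9) = mex{0} = 1
So g(9) = 1.
The value of a disjunctive sum is the nim-sum of the parts.
Combined value = 1 ⊕ 19 ⊕ 1 = 19.

19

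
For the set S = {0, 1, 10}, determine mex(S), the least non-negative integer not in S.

2

The values 0, 1 are all present; 2 is the first non-negative integer missing from the set.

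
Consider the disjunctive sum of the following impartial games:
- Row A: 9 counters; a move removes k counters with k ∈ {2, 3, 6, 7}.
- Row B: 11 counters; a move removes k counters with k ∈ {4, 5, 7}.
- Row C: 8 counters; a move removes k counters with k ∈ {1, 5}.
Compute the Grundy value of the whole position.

0

For row A, compute g(0), g(1), … with moves {2, 3, 6, 7}:
g(0) = mex{} = 0
g(1) = mex{} = 0
g(2) = mex{0} = 1
g(3) = mex{0} = 1
g(4) = mex{0,1} = 2
g(5) = mex{1} = 0
g(6) = mex{0,1,2} = 3
g(7) = mex{0,2} = 1
g(8) = mex{0,1,3} = 2
g(9) = mex{1,3} = 0
So g(9) = 0.
Build the Grundy sequence for row B with g(k) = mex{g(k−s) : s ∈ {4, 5, 7}, s ≤ k}:
g(0) = mex{} = 0
g(1) = mex{} = 0
g(2) = mex{} = 0
g(3) = mex{} = 0
g(4) = mex{0} = 1
g(5) = mex{0} = 1
g(6) = mex{0} = 1
g(7) = mex{0} = 1
g(8) = mex{0,1} = 2
g(9) = mex{0,1} = 2
g(10) = mex{0,1} = 2
g(11) = mex{1} = 0
So g(11) = 0.
Grundy values for row C (subtraction set {1, 5}):
g(0) = mex{} = 0
g(1) = mex{0} = 1
g(2) = mex{1} = 0
g(3) = mex{0} = 1
g(4) = mex{1} = 0
g(5) = mex{0} = 1
g(6) = mex{1} = 0
g(7) = mex{0} = 1
g(8) = mex{1} = 0
So g(8) = 0.
The value of a disjunctive sum is the nim-sum of the parts.
Combined value = 0 ⊕ 0 ⊕ 0 = 0.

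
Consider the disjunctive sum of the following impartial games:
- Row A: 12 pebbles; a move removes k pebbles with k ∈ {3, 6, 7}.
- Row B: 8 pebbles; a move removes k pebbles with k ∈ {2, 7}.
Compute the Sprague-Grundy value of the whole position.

For row A, compute g(0), g(1), … with moves {3, 6, 7}:
g(0) = mex{} = 0
g(1) = mex{} = 0
g(2) = mex{} = 0
g(3) = mex{0} = 1
g(4) = mex{0} = 1
g(5) = mex{0} = 1
g(6) = mex{0,1} = 2
g(7) = mex{0,1} = 2
g(8) = mex{0,1} = 2
g(9) = mex{0,1,2} = 3
g(10) = mex{1,2} = 0
g(11) = mex{1,2} = 0
g(12) = mex{1,2,3} = 0
So g(12) = 0.
Build the Grundy sequence for row B with g(k) = mex{g(k−s) : s ∈ {2, 7}, s ≤ k}:
g(0) = mex{} = 0
g(1) = mex{} = 0
g(2) = mex{0} = 1
g(3) = mex{0} = 1
g(4) = mex{1} = 0
g(5) = mex{1} = 0
g(6) = mex{0} = 1
g(7) = mex{0} = 1
g(8) = mex{0,1} = 2
So g(8) = 2.
The value of a disjunctive sum is the nim-sum of the parts.
Combined value = 0 ⊕ 2 = 2.

2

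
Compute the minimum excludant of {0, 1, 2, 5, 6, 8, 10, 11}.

The values 0, 1, 2 are all present; 3 is the first non-negative integer missing from the set.

3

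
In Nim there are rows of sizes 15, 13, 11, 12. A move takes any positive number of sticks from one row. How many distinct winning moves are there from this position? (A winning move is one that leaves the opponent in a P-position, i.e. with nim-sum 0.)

Bitwise XOR of the heap sizes:
  1111  (15)
  1101  (13)
  1011  (11)
  1100  (12)
  ----
  0101  (5)
The overall nim-sum is X = 5. A row of size p has a winning move iff p XOR X < p (reduce it to p XOR X).
  15: 15 XOR 5 = 10 < 15 — winning move (to 10).
  13: 13 XOR 5 = 8 < 13 — winning move (to 8).
  11: 11 XOR 5 = 14 ≥ 11 — no move.
  12: 12 XOR 5 = 9 < 12 — winning move (to 9).
That gives 3 winning moves.

3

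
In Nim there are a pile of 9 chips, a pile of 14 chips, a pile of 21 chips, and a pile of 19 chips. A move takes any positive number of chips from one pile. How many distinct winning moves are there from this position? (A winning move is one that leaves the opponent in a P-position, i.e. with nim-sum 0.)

In binary:
  01001  (9)
  01110  (14)
  10101  (21)
  10011  (19)
  -----
  00001  (1)
The overall nim-sum is X = 1. A pile of size p has a winning move iff p XOR X < p (reduce it to p XOR X).
  9: 9 XOR 1 = 8 < 9 — winning move (to 8).
  14: 14 XOR 1 = 15 ≥ 14 — no move.
  21: 21 XOR 1 = 20 < 21 — winning move (to 20).
  19: 19 XOR 1 = 18 < 19 — winning move (to 18).
That gives 3 winning moves.

3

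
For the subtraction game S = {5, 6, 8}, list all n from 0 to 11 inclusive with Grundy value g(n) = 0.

0, 1, 2, 3, 4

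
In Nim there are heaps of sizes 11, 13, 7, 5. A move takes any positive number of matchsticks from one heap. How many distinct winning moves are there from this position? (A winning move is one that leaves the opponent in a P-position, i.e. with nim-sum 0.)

Nim-sum: 11 ⊕ 13 ⊕ 7 ⊕ 5 = 4.
The overall nim-sum is X = 4. A heap of size p has a winning move iff p XOR X < p (reduce it to p XOR X).
  11: 11 XOR 4 = 15 ≥ 11 — no move.
  13: 13 XOR 4 = 9 < 13 — winning move (to 9).
  7: 7 XOR 4 = 3 < 7 — winning move (to 3).
  5: 5 XOR 4 = 1 < 5 — winning move (to 1).
That gives 3 winning moves.

3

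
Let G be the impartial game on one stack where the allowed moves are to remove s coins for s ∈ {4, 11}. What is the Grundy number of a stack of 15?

Grundy values for subtraction set {4, 11}:
k:     0  1  2  3  4  5  6  7  8  9 10 11 12 13 14 15
g(k):  0  0  0  0  1  1  1  1  0  0  0  2  1  1  1  0
So g(15) = 0.

0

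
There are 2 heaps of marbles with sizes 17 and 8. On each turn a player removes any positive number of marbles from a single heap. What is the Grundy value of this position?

25

Compute the nim-sum pairwise:
17 XOR 8 = 25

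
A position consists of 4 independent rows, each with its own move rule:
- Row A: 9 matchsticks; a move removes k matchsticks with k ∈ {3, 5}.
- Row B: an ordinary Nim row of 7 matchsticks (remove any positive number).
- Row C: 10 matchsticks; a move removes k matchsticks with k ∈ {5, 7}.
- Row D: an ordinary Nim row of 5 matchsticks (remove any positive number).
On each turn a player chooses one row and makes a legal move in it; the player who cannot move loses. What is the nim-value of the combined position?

0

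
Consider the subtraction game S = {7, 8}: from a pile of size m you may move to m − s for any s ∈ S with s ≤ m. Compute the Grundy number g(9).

1

Build the Grundy sequence with g(k) = mex{g(k−s) : s ∈ {7, 8}, s ≤ k}:
g(0) = mex{} = 0
g(1) = mex{} = 0
g(2) = mex{} = 0
g(3) = mex{} = 0
g(4) = mex{} = 0
g(5) = mex{} = 0
g(6) = mex{} = 0
g(7) = mex{0} = 1
g(8) = mex{0} = 1
g(9) = mex{0} = 1
So g(9) = 1.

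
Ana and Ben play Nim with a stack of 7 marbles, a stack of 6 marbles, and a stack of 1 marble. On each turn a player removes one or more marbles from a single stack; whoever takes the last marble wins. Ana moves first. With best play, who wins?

Ben wins

Bitwise XOR of the heap sizes:
  111  (7)
  110  (6)
  001  (1)
  ---
  000  (0)
The nim-sum is 0, so this is a P-position: the player to move is in a losing position under optimal play; Ana is about to move from it and so loses — Ben wins.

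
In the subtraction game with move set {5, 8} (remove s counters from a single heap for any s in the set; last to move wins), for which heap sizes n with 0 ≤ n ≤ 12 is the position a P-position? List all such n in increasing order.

0, 1, 2, 3, 4

Compute g(0), g(1), … for moves {5, 8}:
g(0) = mex{} = 0
g(1) = mex{} = 0
g(2) = mex{} = 0
g(3) = mex{} = 0
g(4) = mex{} = 0
g(5) = mex{0} = 1
g(6) = mex{0} = 1
g(7) = mex{0} = 1
g(8) = mex{0} = 1
g(9) = mex{0} = 1
g(10) = mex{0,1} = 2
g(11) = mex{0,1} = 2
g(12) = mex{0,1} = 2
The P-positions (g = 0) in 0..12 are 0, 1, 2, 3, 4.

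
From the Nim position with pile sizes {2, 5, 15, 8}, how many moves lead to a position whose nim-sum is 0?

Nim-sum: 2 XOR 5 XOR 15 XOR 8 = 0.
The nim-sum is already 0, so every move leaves a nonzero nim-sum — there are no winning moves.

0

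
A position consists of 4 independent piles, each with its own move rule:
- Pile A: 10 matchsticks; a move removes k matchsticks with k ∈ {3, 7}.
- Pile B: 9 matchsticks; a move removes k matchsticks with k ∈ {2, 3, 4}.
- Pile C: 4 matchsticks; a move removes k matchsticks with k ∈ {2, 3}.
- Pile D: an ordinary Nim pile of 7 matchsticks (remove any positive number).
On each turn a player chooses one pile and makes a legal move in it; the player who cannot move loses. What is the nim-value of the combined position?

Grundy values for pile A (subtraction set {3, 7}):
k:     0  1  2  3  4  5  6  7  8  9 10
g(k):  0  0  0  1  1  1  0  2  2  1  0
So g(10) = 0.
For pile B, compute g(0), g(1), … with moves {2, 3, 4}:
k:     0  1  2  3  4  5  6  7  8  9
g(k):  0  0  1  1  2  2  0  0  1  1
So g(9) = 1.
Grundy values for pile C (subtraction set {2, 3}):
g(0) = mex{} = 0
g(1) = mex{} = 0
g(2) = mex{0} = 1
g(3) = mex{0} = 1
g(4) = mex{0,1} = 2
So g(4) = 2.
Pile D is a plain Nim pile of size 7, so its Grundy value is 7.
The value of a disjunctive sum is the nim-sum of the parts.
Combined value = 0 XOR 1 XOR 2 XOR 7 = 4.

4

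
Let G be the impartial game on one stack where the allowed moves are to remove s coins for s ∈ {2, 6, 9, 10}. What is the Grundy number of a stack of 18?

1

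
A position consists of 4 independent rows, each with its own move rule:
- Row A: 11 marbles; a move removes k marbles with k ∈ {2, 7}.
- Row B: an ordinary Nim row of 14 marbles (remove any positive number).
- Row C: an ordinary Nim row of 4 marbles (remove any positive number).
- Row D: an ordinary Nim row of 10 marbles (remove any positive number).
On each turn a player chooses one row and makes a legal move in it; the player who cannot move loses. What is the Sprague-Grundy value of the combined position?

For row A, compute g(0), g(1), … with moves {2, 7}:
k:     0  1  2  3  4  5  6  7  8  9 10 11
g(k):  0  0  1  1  0  0  1  1  2  0  0  1
So g(11) = 1.
Row B is a plain Nim row of size 14, so its Grundy value is 14.
Row C is a plain Nim row of size 4, so its Grundy value is 4.
Row D is a plain Nim row of size 10, so its Grundy value is 10.
By the Sprague-Grundy theorem, the Grundy value of a sum of independent games is the XOR of the component values.
Combined value = 1 XOR 14 XOR 4 XOR 10 = 1.

1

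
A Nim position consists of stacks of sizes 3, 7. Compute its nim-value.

4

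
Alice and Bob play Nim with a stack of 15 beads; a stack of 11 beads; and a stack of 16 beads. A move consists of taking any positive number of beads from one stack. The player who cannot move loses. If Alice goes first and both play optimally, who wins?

Alice wins

In binary:
  01111  (15)
  01011  (11)
  10000  (16)
  -----
  10100  (20)
The nim-sum is 20 ≠ 0, so this is an N-position: the player to move can win; Alice has a winning move.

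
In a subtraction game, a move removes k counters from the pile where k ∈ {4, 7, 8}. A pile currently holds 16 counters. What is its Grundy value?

Build the Grundy sequence with g(k) = mex{g(k−s) : s ∈ {4, 7, 8}, s ≤ k}:
k:     0  1  2  3  4  5  6  7  8  9 10 11 12 13 14 15 16
g(k):  0  0  0  0  1  1  1  1  2  2  2  2  0  0  0  0  1
So g(16) = 1.

1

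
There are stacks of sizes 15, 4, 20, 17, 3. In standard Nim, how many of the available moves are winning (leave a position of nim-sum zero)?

Bitwise XOR of the heap sizes:
  01111  (15)
  00100  (4)
  10100  (20)
  10001  (17)
  00011  (3)
  -----
  01101  (13)
The overall nim-sum is X = 13. A stack of size p has a winning move iff p XOR X < p (reduce it to p XOR X).
  15: 15 XOR 13 = 2 < 15 — winning move (to 2).
  4: 4 XOR 13 = 9 ≥ 4 — no move.
  20: 20 XOR 13 = 25 ≥ 20 — no move.
  17: 17 XOR 13 = 28 ≥ 17 — no move.
  3: 3 XOR 13 = 14 ≥ 3 — no move.
That gives 1 winning move.

1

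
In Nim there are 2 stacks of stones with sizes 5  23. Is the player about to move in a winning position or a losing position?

Bitwise XOR of the heap sizes:
  00101  (5)
  10111  (23)
  -----
  10010  (18)
The nim-sum is 18 ≠ 0, so this is an N-position: the player to move can win.

Winning position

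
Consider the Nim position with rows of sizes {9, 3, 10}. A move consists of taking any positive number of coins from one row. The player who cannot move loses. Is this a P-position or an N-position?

In binary:
  1001  (9)
  0011  (3)
  1010  (10)
  ----
  0000  (0)
The nim-sum is 0, so this is a P-position: the player to move is in a losing position under optimal play.

P-position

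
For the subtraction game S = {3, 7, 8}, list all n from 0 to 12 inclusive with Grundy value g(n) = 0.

0, 1, 2, 6, 11, 12

Compute g(0), g(1), … for moves {3, 7, 8}:
g(0) = mex{} = 0
g(1) = mex{} = 0
g(2) = mex{} = 0
g(3) = mex{0} = 1
g(4) = mex{0} = 1
g(5) = mex{0} = 1
g(6) = mex{1} = 0
g(7) = mex{0,1} = 2
g(8) = mex{0,1} = 2
g(9) = mex{0} = 1
g(10) = mex{0,1,2} = 3
g(11) = mex{1,2} = 0
g(12) = mex{1} = 0
The P-positions (g = 0) in 0..12 are 0, 1, 2, 6, 11, 12.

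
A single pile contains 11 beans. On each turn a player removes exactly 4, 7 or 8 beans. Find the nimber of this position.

2

Build the Grundy sequence with g(k) = mex{g(k−s) : s ∈ {4, 7, 8}, s ≤ k}:
k:     0  1  2  3  4  5  6  7  8  9 10 11
g(k):  0  0  0  0  1  1  1  1  2  2  2  2
So g(11) = 2.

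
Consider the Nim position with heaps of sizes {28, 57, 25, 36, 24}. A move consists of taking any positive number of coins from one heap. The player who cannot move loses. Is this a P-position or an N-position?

Compute the nim-sum pairwise:
28 ^ 57 = 37
37 ^ 25 = 60
60 ^ 36 = 24
24 ^ 24 = 0
The nim-sum is 0, so this is a P-position: the player to move is in a losing position under optimal play.

P-position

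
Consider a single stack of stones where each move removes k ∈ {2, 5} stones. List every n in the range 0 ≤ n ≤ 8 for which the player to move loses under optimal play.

0, 1, 4, 7, 8

Grundy values for subtraction set {2, 5}:
k:     0  1  2  3  4  5  6  7  8
g(k):  0  0  1  1  0  2  1  0  0
The P-positions (g = 0) in 0..8 are 0, 1, 4, 7, 8.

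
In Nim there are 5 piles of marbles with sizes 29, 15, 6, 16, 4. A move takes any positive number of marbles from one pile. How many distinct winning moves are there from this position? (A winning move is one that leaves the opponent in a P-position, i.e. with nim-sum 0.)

0

Nim-sum: 29 ^ 15 ^ 6 ^ 16 ^ 4 = 0.
The nim-sum is already 0, so every move leaves a nonzero nim-sum — there are no winning moves.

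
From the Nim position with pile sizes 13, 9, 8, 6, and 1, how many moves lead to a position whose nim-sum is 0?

3

Nim-sum: 13 ^ 9 ^ 8 ^ 6 ^ 1 = 11.
The overall nim-sum is X = 11. A pile of size p has a winning move iff p XOR X < p (reduce it to p XOR X).
  13: 13 XOR 11 = 6 < 13 — winning move (to 6).
  9: 9 XOR 11 = 2 < 9 — winning move (to 2).
  8: 8 XOR 11 = 3 < 8 — winning move (to 3).
  6: 6 XOR 11 = 13 ≥ 6 — no move.
  1: 1 XOR 11 = 10 ≥ 1 — no move.
That gives 3 winning moves.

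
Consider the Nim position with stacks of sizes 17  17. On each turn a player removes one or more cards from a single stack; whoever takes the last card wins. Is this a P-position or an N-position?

Bitwise XOR of the heap sizes:
  10001  (17)
  10001  (17)
  -----
  00000  (0)
The nim-sum is 0, so this is a P-position: the player to move is in a losing position under optimal play.

P-position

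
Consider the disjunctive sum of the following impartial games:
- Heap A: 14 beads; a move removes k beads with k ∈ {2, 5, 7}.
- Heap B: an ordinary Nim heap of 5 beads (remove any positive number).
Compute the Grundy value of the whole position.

5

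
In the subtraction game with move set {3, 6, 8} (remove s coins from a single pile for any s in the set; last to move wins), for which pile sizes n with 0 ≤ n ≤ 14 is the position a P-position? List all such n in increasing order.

0, 1, 2, 11, 12, 13

Compute g(0), g(1), … for moves {3, 6, 8}:
g(0) = mex{} = 0
g(1) = mex{} = 0
g(2) = mex{} = 0
g(3) = mex{0} = 1
g(4) = mex{0} = 1
g(5) = mex{0} = 1
g(6) = mex{0,1} = 2
g(7) = mex{0,1} = 2
g(8) = mex{0,1} = 2
g(9) = mex{0,1,2} = 3
g(10) = mex{0,1,2} = 3
g(11) = mex{1,2} = 0
g(12) = mex{1,2,3} = 0
g(13) = mex{1,2,3} = 0
g(14) = mex{0,2} = 1
The P-positions (g = 0) in 0..14 are 0, 1, 2, 11, 12, 13.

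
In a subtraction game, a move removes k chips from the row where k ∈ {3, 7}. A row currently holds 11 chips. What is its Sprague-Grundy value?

0

Build the Grundy sequence with g(k) = mex{g(k−s) : s ∈ {3, 7}, s ≤ k}:
g(0) = mex{} = 0
g(1) = mex{} = 0
g(2) = mex{} = 0
g(3) = mex{0} = 1
g(4) = mex{0} = 1
g(5) = mex{0} = 1
g(6) = mex{1} = 0
g(7) = mex{0,1} = 2
g(8) = mex{0,1} = 2
g(9) = mex{0} = 1
g(10) = mex{1,2} = 0
g(11) = mex{1,2} = 0
So g(11) = 0.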